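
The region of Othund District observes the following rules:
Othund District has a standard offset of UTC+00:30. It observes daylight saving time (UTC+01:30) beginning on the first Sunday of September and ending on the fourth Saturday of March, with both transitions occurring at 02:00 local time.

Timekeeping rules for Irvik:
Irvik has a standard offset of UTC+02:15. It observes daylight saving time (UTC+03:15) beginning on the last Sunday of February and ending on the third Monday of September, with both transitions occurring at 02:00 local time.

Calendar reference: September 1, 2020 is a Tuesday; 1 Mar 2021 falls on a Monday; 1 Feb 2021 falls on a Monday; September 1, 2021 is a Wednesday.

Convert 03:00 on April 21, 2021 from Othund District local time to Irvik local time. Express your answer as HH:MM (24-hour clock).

1 September 2020 is a Tuesday, so the first Sunday is September 6.
1 March 2021 is a Monday, so the first Saturday is March 6 and the fourth is March 27.
April 21, 2021 does not fall between 6 September 2020 and 27 March 2021, so daylight saving is not in effect and Othund District is at UTC+00:30.
03:00 Othund District − 0h30m = 02:30 UTC.
1 February 2021 is a Monday, so Sundays fall on 7, 14, 21, 28; the last is February 28.
1 September 2021 is a Wednesday, so the first Monday is September 6 and the third is September 20.
At the standard offset (UTC+02:15), 02:30 UTC + 2h15m = 04:45 Irvik standard time.
Daylight saving runs 28 February – 20 September; the standard-time date in Irvik, April 21, 2021, is inside that window, so Irvik is at UTC+03:15.
02:30 UTC + 3h15m = 05:45 Irvik.

05:45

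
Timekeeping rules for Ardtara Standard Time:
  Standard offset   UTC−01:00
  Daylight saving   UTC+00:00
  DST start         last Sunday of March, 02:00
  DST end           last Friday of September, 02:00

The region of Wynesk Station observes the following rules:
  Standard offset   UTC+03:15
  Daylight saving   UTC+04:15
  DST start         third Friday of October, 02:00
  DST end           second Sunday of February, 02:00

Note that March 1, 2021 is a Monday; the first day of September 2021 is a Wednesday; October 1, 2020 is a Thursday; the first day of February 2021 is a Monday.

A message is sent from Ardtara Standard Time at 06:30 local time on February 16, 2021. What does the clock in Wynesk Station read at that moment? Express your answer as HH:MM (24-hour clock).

1 March 2021 is a Monday, so Sundays fall on 7, 14, 21, 28; the last is March 28.
1 September 2021 is a Wednesday, so Fridays fall on 3, 10, 17, 24; the last is September 24.
Daylight saving runs 28 March – 24 September; February 16, 2021 is outside that window, so Ardtara Standard Time is on standard time at UTC−01:00.
06:30 Ardtara Standard Time + 1h = 07:30 UTC.
1 October 2020 is a Thursday, so the first Friday is October 2 and the third is October 16.
1 February 2021 is a Monday, so the first Sunday is February 7 and the second is February 14.
At the standard offset (UTC+03:15), 07:30 UTC + 3h15m = 10:45 Wynesk Station standard time.
The standard-time date in Wynesk Station, February 16, 2021, is outside the daylight-saving period (16 October 2020 – 14 February 2021), so Wynesk Station is on standard time, UTC+03:15.
07:30 UTC + 3h15m = 10:45 Wynesk Station.

10:45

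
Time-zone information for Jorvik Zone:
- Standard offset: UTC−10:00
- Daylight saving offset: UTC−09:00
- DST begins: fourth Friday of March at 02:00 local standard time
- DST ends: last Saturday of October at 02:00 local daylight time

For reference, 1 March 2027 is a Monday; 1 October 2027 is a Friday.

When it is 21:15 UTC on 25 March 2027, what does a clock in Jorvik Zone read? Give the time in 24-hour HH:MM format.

11:15

1 March 2027 is a Monday, so the first Friday is March 5 and the fourth is March 26.
1 October 2027 is a Friday, so Saturdays fall on 2, 9, 16, 23, 30; the last is October 30.
At the standard offset (UTC−10:00), 21:15 UTC − 10h = 11:15 Jorvik Zone standard time.
The standard-time date in Jorvik Zone, 25 March 2027, is outside the daylight-saving period (26 March – 30 October), so Jorvik Zone is on standard time, UTC−10:00.
21:15 UTC − 10h = 11:15 local.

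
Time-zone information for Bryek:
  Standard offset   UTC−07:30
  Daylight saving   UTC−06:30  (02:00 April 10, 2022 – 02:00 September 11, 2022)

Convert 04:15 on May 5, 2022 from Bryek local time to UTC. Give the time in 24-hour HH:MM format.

10:45

May 5, 2022 lies within the daylight-saving period (10 April – 11 September), so Bryek is on daylight time, UTC−06:30.
04:15 local + 6h30m = 10:45 UTC.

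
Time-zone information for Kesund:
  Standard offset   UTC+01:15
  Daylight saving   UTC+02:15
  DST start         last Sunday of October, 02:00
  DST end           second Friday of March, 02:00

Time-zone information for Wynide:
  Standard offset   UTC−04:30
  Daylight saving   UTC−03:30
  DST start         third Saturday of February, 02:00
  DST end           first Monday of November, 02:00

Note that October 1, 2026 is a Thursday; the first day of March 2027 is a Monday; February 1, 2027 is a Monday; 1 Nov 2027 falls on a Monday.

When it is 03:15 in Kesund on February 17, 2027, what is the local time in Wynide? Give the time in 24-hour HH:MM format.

20:30

1 October 2026 is a Thursday, so Sundays fall on 4, 11, 18, 25; the last is October 25.
1 March 2027 is a Monday, so the first Friday is March 5 and the second is March 12.
February 17, 2027 falls between 25 October 2026 and 12 March 2027, so daylight saving is in effect and Kesund is at UTC+02:15.
03:15 Kesund − 2h15m = 01:00 UTC.
1 February 2027 is a Monday, so the first Saturday is February 6 and the third is February 20.
1 November 2027 is a Monday, so the first Monday is November 1.
At the standard offset (UTC−04:30), 01:00 UTC − 4h30m = 20:30 Wynide standard time (rolling into the previous day, 16 February 2027).
The standard-time date in Wynide, February 16, 2027, does not fall between 20 February and 1 November, so daylight saving is not in effect and Wynide is at UTC−04:30.
01:00 UTC − 4h30m = 20:30 Wynide (rolling into the previous day, 16 February 2027).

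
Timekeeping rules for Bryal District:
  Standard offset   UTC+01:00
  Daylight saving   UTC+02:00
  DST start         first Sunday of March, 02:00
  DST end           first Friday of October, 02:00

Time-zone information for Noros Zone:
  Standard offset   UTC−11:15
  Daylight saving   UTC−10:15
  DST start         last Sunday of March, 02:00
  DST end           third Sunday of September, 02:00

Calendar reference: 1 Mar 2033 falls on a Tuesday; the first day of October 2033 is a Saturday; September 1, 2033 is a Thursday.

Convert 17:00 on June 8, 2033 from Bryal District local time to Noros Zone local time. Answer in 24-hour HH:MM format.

04:45

1 March 2033 is a Tuesday, so the first Sunday is March 6.
1 October 2033 is a Saturday, so the first Friday is October 7.
June 8, 2033 falls between 6 March and 7 October, so daylight saving is in effect and Bryal District is at UTC+02:00.
17:00 Bryal District − 2h = 15:00 UTC.
1 March 2033 is a Tuesday, so Sundays fall on 6, 13, 20, 27; the last is March 27.
1 September 2033 is a Thursday, so the first Sunday is September 4 and the third is September 18.
At the standard offset (UTC−11:15), 15:00 UTC − 11h15m = 03:45 Noros Zone standard time.
The standard-time date in Noros Zone, June 8, 2033, falls between 27 March and 18 September, so daylight saving is in effect and Noros Zone is at UTC−10:15.
15:00 UTC − 10h15m = 04:45 Noros Zone.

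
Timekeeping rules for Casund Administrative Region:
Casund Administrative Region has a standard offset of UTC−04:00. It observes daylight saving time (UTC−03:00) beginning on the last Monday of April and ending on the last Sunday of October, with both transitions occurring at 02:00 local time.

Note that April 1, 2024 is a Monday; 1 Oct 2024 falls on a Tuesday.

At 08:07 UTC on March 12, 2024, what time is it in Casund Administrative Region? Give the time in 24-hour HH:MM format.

1 April 2024 is a Monday, so Mondays fall on 1, 8, 15, 22, 29; the last is April 29.
1 October 2024 is a Tuesday, so Sundays fall on 6, 13, 20, 27; the last is October 27.
At the standard offset (UTC−04:00), 08:07 UTC − 4h = 04:07 Casund Administrative Region standard time.
Daylight saving runs 29 April – 27 October; the standard-time date in Casund Administrative Region, March 12, 2024, is outside that window, so Casund Administrative Region is on standard time at UTC−04:00.
08:07 UTC − 4h = 04:07 local.

04:07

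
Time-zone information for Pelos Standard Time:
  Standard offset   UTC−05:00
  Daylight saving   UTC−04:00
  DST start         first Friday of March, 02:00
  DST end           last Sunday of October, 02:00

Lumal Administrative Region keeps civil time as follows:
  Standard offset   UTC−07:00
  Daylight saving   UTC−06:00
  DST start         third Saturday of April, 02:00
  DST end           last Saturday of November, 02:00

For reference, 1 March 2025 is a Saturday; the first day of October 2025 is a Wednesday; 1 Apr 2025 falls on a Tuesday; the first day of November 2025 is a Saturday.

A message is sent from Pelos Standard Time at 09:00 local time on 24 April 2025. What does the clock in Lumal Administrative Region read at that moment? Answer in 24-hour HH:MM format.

07:00

1 March 2025 is a Saturday, so the first Friday is March 7.
1 October 2025 is a Wednesday, so Sundays fall on 5, 12, 19, 26; the last is October 26.
Daylight saving runs 7 March – 26 October; 24 April 2025 is inside that window, so Pelos Standard Time is at UTC−04:00.
09:00 Pelos Standard Time + 4h = 13:00 UTC.
1 April 2025 is a Tuesday, so the first Saturday is April 5 and the third is April 19.
1 November 2025 is a Saturday, so Saturdays fall on 1, 8, 15, 22, 29; the last is November 29.
At the standard offset (UTC−07:00), 13:00 UTC − 7h = 06:00 Lumal Administrative Region standard time.
The standard-time date in Lumal Administrative Region, 24 April 2025, falls between 19 April and 29 November, so daylight saving is in effect and Lumal Administrative Region is at UTC−06:00.
13:00 UTC − 6h = 07:00 Lumal Administrative Region.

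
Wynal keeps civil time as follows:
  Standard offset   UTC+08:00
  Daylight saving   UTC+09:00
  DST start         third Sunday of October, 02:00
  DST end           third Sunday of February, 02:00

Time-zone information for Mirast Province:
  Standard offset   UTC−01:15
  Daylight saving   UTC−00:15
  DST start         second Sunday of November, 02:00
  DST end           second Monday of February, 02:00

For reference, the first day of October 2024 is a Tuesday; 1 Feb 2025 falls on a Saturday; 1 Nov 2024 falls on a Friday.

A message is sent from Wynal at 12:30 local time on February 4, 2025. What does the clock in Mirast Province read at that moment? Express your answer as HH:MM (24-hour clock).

03:15

1 October 2024 is a Tuesday, so the first Sunday is October 6 and the third is October 20.
1 February 2025 is a Saturday, so the first Sunday is February 2 and the third is February 16.
Daylight saving runs 20 October 2024 – 16 February 2025; February 4, 2025 is inside that window, so Wynal is at UTC+09:00.
12:30 Wynal − 9h = 03:30 UTC.
1 November 2024 is a Friday, so the first Sunday is November 3 and the second is November 10.
1 February 2025 is a Saturday, so the first Monday is February 3 and the second is February 10.
At the standard offset (UTC−01:15), 03:30 UTC − 1h15m = 02:15 Mirast Province standard time.
The standard-time date in Mirast Province, February 4, 2025, falls between 10 November 2024 and 10 February 2025, so daylight saving is in effect and Mirast Province is at UTC−00:15.
03:30 UTC − 0h15m = 03:15 Mirast Province.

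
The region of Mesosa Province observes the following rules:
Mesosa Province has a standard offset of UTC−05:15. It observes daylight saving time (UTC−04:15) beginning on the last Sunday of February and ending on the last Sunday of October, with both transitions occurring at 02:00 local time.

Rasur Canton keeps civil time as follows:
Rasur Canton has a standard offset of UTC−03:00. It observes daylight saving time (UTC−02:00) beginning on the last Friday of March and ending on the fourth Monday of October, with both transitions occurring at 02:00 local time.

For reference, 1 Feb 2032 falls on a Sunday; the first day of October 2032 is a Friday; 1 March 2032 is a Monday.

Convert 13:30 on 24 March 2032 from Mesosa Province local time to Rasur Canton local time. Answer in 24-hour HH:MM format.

1 February 2032 is a Sunday, so Sundays fall on 1, 8, 15, 22, 29; the last is February 29.
1 October 2032 is a Friday, so Sundays fall on 3, 10, 17, 24, 31; the last is October 31.
24 March 2032 falls between 29 February and 31 October, so daylight saving is in effect and Mesosa Province is at UTC−04:15.
13:30 Mesosa Province + 4h15m = 17:45 UTC.
1 March 2032 is a Monday, so Fridays fall on 5, 12, 19, 26; the last is March 26.
1 October 2032 is a Friday, so the first Monday is October 4 and the fourth is October 25.
At the standard offset (UTC−03:00), 17:45 UTC − 3h = 14:45 Rasur Canton standard time.
Daylight saving runs 26 March – 25 October; the standard-time date in Rasur Canton, 24 March 2032, is outside that window, so Rasur Canton is on standard time at UTC−03:00.
17:45 UTC − 3h = 14:45 Rasur Canton.

14:45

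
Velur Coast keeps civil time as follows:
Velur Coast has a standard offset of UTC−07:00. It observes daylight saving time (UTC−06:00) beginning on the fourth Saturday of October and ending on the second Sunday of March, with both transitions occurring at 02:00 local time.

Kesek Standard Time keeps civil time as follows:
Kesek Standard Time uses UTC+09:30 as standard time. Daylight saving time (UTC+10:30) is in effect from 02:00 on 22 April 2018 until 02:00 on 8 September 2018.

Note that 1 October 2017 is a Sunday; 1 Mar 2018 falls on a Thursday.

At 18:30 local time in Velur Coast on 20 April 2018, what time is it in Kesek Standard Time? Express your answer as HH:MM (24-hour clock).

11:00

1 October 2017 is a Sunday, so the first Saturday is October 7 and the fourth is October 28.
1 March 2018 is a Thursday, so the first Sunday is March 4 and the second is March 11.
20 April 2018 is outside the daylight-saving period (28 October 2017 – 11 March 2018), so Velur Coast is on standard time, UTC−07:00.
18:30 Velur Coast + 7h = 01:30 UTC (rolling into the next day, 21 April 2018).
At the standard offset (UTC+09:30), 01:30 UTC + 9h30m = 11:00 Kesek Standard Time standard time.
The standard-time date in Kesek Standard Time, 21 April 2018, is outside the daylight-saving period (22 April – 8 September), so Kesek Standard Time is on standard time, UTC+09:30.
01:30 UTC + 9h30m = 11:00 Kesek Standard Time.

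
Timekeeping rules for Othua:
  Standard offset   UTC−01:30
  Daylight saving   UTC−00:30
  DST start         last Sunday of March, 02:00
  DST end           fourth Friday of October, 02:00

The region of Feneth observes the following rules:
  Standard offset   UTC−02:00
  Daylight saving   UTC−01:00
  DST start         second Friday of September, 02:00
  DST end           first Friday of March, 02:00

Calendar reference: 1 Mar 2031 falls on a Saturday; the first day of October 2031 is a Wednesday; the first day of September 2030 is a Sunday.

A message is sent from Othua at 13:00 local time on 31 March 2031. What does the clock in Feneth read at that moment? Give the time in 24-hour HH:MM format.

11:30

1 March 2031 is a Saturday, so Sundays fall on 2, 9, 16, 23, 30; the last is March 30.
1 October 2031 is a Wednesday, so the first Friday is October 3 and the fourth is October 24.
31 March 2031 lies within the daylight-saving period (30 March – 24 October), so Othua is on daylight time, UTC−00:30.
13:00 Othua + 0h30m = 13:30 UTC.
1 September 2030 is a Sunday, so the first Friday is September 6 and the second is September 13.
1 March 2031 is a Saturday, so the first Friday is March 7.
At the standard offset (UTC−02:00), 13:30 UTC − 2h = 11:30 Feneth standard time.
Daylight saving runs 13 September 2030 – 7 March 2031; the standard-time date in Feneth, 31 March 2031, is outside that window, so Feneth is on standard time at UTC−02:00.
13:30 UTC − 2h = 11:30 Feneth.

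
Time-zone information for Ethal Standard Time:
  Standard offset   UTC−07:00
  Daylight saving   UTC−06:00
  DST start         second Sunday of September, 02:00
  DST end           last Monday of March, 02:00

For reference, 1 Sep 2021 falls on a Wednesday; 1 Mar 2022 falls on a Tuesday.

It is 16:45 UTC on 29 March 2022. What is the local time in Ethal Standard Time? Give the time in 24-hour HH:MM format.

1 September 2021 is a Wednesday, so the first Sunday is September 5 and the second is September 12.
1 March 2022 is a Tuesday, so Mondays fall on 7, 14, 21, 28; the last is March 28.
At the standard offset (UTC−07:00), 16:45 UTC − 7h = 09:45 Ethal Standard Time standard time.
The standard-time date in Ethal Standard Time, 29 March 2022, is outside the daylight-saving period (12 September 2021 – 28 March 2022), so Ethal Standard Time is on standard time, UTC−07:00.
16:45 UTC − 7h = 09:45 local.

09:45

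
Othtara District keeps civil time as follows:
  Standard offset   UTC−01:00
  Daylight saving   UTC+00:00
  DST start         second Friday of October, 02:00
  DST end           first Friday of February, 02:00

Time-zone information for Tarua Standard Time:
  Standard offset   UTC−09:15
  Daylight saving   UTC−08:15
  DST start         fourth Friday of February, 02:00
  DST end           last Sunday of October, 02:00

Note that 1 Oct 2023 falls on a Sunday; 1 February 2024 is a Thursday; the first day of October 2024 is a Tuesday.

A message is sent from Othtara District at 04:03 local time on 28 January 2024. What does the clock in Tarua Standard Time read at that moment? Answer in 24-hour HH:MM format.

18:48

1 October 2023 is a Sunday, so the first Friday is October 6 and the second is October 13.
1 February 2024 is a Thursday, so the first Friday is February 2.
28 January 2024 lies within the daylight-saving period (13 October 2023 – 2 February 2024), so Othtara District is on daylight time, UTC+00:00.
04:03 Othtara District − 0h = 04:03 UTC.
1 February 2024 is a Thursday, so the first Friday is February 2 and the fourth is February 23.
1 October 2024 is a Tuesday, so Sundays fall on 6, 13, 20, 27; the last is October 27.
At the standard offset (UTC−09:15), 04:03 UTC − 9h15m = 18:48 Tarua Standard Time standard time (rolling into the previous day, 27 January 2024).
The standard-time date in Tarua Standard Time, 27 January 2024, does not fall between 23 February and 27 October, so daylight saving is not in effect and Tarua Standard Time is at UTC−09:15.
04:03 UTC − 9h15m = 18:48 Tarua Standard Time (rolling into the previous day, 27 January 2024).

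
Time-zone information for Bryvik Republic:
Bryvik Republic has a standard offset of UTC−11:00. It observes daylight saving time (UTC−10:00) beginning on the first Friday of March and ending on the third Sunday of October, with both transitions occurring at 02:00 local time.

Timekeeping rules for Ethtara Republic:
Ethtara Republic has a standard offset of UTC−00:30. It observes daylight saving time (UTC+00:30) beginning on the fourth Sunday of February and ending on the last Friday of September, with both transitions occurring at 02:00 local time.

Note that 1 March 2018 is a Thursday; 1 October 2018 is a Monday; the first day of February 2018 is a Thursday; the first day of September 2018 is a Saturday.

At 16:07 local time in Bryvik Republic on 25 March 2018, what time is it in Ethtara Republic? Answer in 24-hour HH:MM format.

02:37

1 March 2018 is a Thursday, so the first Friday is March 2.
1 October 2018 is a Monday, so the first Sunday is October 7 and the third is October 21.
25 March 2018 falls between 2 March and 21 October, so daylight saving is in effect and Bryvik Republic is at UTC−10:00.
16:07 Bryvik Republic + 10h = 02:07 UTC (rolling into the next day, 26 March 2018).
1 February 2018 is a Thursday, so the first Sunday is February 4 and the fourth is February 25.
1 September 2018 is a Saturday, so Fridays fall on 7, 14, 21, 28; the last is September 28.
At the standard offset (UTC−00:30), 02:07 UTC − 0h30m = 01:37 Ethtara Republic standard time.
The standard-time date in Ethtara Republic, 26 March 2018, lies within the daylight-saving period (25 February – 28 September), so Ethtara Republic is on daylight time, UTC+00:30.
02:07 UTC + 0h30m = 02:37 Ethtara Republic.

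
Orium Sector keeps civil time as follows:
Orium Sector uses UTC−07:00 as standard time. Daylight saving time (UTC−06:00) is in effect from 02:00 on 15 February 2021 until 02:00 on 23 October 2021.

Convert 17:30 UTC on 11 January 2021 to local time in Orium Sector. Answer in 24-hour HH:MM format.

10:30

At the standard offset (UTC−07:00), 17:30 UTC − 7h = 10:30 Orium Sector standard time.
The standard-time date in Orium Sector, 11 January 2021, is outside the daylight-saving period (15 February – 23 October), so Orium Sector is on standard time, UTC−07:00.
17:30 UTC − 7h = 10:30 local.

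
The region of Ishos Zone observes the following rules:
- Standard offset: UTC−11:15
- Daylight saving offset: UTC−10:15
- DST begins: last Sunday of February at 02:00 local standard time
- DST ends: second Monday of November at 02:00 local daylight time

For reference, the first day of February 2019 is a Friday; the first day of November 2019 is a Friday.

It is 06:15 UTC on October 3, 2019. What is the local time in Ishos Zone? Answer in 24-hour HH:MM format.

20:00

1 February 2019 is a Friday, so Sundays fall on 3, 10, 17, 24; the last is February 24.
1 November 2019 is a Friday, so the first Monday is November 4 and the second is November 11.
At the standard offset (UTC−11:15), 06:15 UTC − 11h15m = 19:00 Ishos Zone standard time (rolling into the previous day, 2 October 2019).
The standard-time date in Ishos Zone, October 2, 2019, falls between 24 February and 11 November, so daylight saving is in effect and Ishos Zone is at UTC−10:15.
06:15 UTC − 10h15m = 20:00 local (rolling into the previous day, 2 October 2019).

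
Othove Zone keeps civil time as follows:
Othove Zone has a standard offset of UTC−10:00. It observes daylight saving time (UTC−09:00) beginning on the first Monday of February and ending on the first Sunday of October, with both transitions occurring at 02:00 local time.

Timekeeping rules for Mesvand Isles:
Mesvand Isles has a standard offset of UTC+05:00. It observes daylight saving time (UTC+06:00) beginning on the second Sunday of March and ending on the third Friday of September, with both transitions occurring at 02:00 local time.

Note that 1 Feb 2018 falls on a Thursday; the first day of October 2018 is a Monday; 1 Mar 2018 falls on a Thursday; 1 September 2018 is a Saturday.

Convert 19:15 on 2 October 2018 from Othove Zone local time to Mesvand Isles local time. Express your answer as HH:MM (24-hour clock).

09:15

1 February 2018 is a Thursday, so the first Monday is February 5.
1 October 2018 is a Monday, so the first Sunday is October 7.
2 October 2018 falls between 5 February and 7 October, so daylight saving is in effect and Othove Zone is at UTC−09:00.
19:15 Othove Zone + 9h = 04:15 UTC (rolling into the next day, 3 October 2018).
1 March 2018 is a Thursday, so the first Sunday is March 4 and the second is March 11.
1 September 2018 is a Saturday, so the first Friday is September 7 and the third is September 21.
At the standard offset (UTC+05:00), 04:15 UTC + 5h = 09:15 Mesvand Isles standard time.
The standard-time date in Mesvand Isles, 3 October 2018, does not fall between 11 March and 21 September, so daylight saving is not in effect and Mesvand Isles is at UTC+05:00.
04:15 UTC + 5h = 09:15 Mesvand Isles.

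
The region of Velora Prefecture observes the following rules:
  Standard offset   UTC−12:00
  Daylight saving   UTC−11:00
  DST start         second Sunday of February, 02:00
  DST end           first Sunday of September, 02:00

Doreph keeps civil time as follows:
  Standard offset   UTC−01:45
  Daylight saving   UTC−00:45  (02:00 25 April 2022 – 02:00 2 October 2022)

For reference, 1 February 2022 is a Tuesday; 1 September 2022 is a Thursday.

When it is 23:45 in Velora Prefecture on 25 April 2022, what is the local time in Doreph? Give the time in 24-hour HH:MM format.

10:00

1 February 2022 is a Tuesday, so the first Sunday is February 6 and the second is February 13.
1 September 2022 is a Thursday, so the first Sunday is September 4.
Daylight saving runs 13 February – 4 September; 25 April 2022 is inside that window, so Velora Prefecture is at UTC−11:00.
23:45 Velora Prefecture + 11h = 10:45 UTC (rolling into the next day, 26 April 2022).
At the standard offset (UTC−01:45), 10:45 UTC − 1h45m = 09:00 Doreph standard time.
The standard-time date in Doreph, 26 April 2022, falls between 25 April and 2 October, so daylight saving is in effect and Doreph is at UTC−00:45.
10:45 UTC − 0h45m = 10:00 Doreph.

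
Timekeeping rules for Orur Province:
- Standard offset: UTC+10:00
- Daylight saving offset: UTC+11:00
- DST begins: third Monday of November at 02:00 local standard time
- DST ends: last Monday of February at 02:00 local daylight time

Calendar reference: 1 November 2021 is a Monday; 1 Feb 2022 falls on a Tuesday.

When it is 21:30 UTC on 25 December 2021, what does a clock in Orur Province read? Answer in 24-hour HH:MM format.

08:30

1 November 2021 is a Monday, so the first Monday is November 1 and the third is November 15.
1 February 2022 is a Tuesday, so Mondays fall on 7, 14, 21, 28; the last is February 28.
At the standard offset (UTC+10:00), 21:30 UTC + 10h = 07:30 Orur Province standard time (rolling into the next day, 26 December 2021).
The standard-time date in Orur Province, 26 December 2021, falls between 15 November 2021 and 28 February 2022, so daylight saving is in effect and Orur Province is at UTC+11:00.
21:30 UTC + 11h = 08:30 local (rolling into the next day, 26 December 2021).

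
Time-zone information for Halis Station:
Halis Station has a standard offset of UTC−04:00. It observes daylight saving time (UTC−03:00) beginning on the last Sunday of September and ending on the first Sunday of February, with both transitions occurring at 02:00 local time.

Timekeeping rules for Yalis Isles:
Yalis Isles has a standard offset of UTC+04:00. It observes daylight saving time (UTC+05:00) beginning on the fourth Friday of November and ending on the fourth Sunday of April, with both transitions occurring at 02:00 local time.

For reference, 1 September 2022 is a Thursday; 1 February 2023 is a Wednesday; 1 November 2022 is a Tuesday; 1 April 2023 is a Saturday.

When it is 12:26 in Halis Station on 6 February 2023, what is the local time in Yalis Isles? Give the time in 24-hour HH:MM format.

21:26

1 September 2022 is a Thursday, so Sundays fall on 4, 11, 18, 25; the last is September 25.
1 February 2023 is a Wednesday, so the first Sunday is February 5.
Daylight saving runs 25 September 2022 – 5 February 2023; 6 February 2023 is outside that window, so Halis Station is on standard time at UTC−04:00.
12:26 Halis Station + 4h = 16:26 UTC.
1 November 2022 is a Tuesday, so the first Friday is November 4 and the fourth is November 25.
1 April 2023 is a Saturday, so the first Sunday is April 2 and the fourth is April 23.
At the standard offset (UTC+04:00), 16:26 UTC + 4h = 20:26 Yalis Isles standard time.
The standard-time date in Yalis Isles, 6 February 2023, falls between 25 November 2022 and 23 April 2023, so daylight saving is in effect and Yalis Isles is at UTC+05:00.
16:26 UTC + 5h = 21:26 Yalis Isles.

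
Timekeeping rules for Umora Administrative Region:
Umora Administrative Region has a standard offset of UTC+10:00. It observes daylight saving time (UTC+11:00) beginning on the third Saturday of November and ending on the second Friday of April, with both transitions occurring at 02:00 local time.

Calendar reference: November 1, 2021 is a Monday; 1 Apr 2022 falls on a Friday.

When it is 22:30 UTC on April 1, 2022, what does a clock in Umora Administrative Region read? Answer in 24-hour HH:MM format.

1 November 2021 is a Monday, so the first Saturday is November 6 and the third is November 20.
1 April 2022 is a Friday, so the first Friday is April 1 and the second is April 8.
At the standard offset (UTC+10:00), 22:30 UTC + 10h = 08:30 Umora Administrative Region standard time (rolling into the next day, 2 April 2022).
Daylight saving runs 20 November 2021 – 8 April 2022; the standard-time date in Umora Administrative Region, April 2, 2022, is inside that window, so Umora Administrative Region is at UTC+11:00.
22:30 UTC + 11h = 09:30 local (rolling into the next day, 2 April 2022).

09:30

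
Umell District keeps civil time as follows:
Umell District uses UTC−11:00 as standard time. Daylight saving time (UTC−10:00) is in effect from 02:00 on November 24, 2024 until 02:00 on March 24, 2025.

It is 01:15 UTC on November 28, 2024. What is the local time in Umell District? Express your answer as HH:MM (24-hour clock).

15:15

At the standard offset (UTC−11:00), 01:15 UTC − 11h = 14:15 Umell District standard time (rolling into the previous day, 27 November 2024).
The standard-time date in Umell District, November 27, 2024, lies within the daylight-saving period (24 November 2024 – 24 March 2025), so Umell District is on daylight time, UTC−10:00.
01:15 UTC − 10h = 15:15 local (rolling into the previous day, 27 November 2024).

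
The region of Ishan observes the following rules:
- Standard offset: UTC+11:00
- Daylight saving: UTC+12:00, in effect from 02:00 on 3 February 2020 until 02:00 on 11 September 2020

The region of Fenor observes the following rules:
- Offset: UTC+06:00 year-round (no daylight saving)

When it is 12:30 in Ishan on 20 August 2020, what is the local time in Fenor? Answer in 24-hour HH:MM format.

06:30

20 August 2020 falls between 3 February and 11 September, so daylight saving is in effect and Ishan is at UTC+12:00.
12:30 Ishan − 12h = 00:30 UTC.
Fenor stays on UTC+06:00 all year.
00:30 UTC + 6h = 06:30 Fenor.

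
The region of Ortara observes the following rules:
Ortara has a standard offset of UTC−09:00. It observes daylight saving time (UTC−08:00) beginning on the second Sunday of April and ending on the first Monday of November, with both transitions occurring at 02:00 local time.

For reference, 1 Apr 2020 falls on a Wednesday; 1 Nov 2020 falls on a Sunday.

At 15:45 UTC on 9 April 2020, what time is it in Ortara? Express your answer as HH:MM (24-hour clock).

06:45

1 April 2020 is a Wednesday, so the first Sunday is April 5 and the second is April 12.
1 November 2020 is a Sunday, so the first Monday is November 2.
At the standard offset (UTC−09:00), 15:45 UTC − 9h = 06:45 Ortara standard time.
The standard-time date in Ortara, 9 April 2020, is outside the daylight-saving period (12 April – 2 November), so Ortara is on standard time, UTC−09:00.
15:45 UTC − 9h = 06:45 local.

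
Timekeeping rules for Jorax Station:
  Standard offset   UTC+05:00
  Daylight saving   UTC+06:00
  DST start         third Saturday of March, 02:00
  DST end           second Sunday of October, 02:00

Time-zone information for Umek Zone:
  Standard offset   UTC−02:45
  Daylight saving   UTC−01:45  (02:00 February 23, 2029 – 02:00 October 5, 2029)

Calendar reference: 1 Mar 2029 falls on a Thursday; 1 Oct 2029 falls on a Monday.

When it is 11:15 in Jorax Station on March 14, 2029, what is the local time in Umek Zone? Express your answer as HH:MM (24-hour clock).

04:30

1 March 2029 is a Thursday, so the first Saturday is March 3 and the third is March 17.
1 October 2029 is a Monday, so the first Sunday is October 7 and the second is October 14.
March 14, 2029 is outside the daylight-saving period (17 March – 14 October), so Jorax Station is on standard time, UTC+05:00.
11:15 Jorax Station − 5h = 06:15 UTC.
At the standard offset (UTC−02:45), 06:15 UTC − 2h45m = 03:30 Umek Zone standard time.
The standard-time date in Umek Zone, March 14, 2029, lies within the daylight-saving period (23 February – 5 October), so Umek Zone is on daylight time, UTC−01:45.
06:15 UTC − 1h45m = 04:30 Umek Zone.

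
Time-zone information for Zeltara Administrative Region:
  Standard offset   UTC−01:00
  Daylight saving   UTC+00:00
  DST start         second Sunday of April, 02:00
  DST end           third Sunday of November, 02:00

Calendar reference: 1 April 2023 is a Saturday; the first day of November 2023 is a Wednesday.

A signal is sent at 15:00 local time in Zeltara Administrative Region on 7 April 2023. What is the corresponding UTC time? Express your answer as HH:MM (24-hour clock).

16:00

1 April 2023 is a Saturday, so the first Sunday is April 2 and the second is April 9.
1 November 2023 is a Wednesday, so the first Sunday is November 5 and the third is November 19.
7 April 2023 does not fall between 9 April and 19 November, so daylight saving is not in effect and Zeltara Administrative Region is at UTC−01:00.
15:00 local + 1h = 16:00 UTC.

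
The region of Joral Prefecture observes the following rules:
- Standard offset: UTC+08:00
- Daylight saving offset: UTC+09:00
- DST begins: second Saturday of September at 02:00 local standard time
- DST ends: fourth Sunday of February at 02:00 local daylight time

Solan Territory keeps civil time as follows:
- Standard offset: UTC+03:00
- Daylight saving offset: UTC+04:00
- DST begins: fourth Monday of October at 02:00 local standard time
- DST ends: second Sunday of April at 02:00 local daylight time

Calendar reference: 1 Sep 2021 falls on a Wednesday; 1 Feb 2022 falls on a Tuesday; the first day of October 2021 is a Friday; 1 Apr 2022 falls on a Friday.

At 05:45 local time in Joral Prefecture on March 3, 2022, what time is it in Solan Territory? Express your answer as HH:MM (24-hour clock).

01:45

1 September 2021 is a Wednesday, so the first Saturday is September 4 and the second is September 11.
1 February 2022 is a Tuesday, so the first Sunday is February 6 and the fourth is February 27.
March 3, 2022 is outside the daylight-saving period (11 September 2021 – 27 February 2022), so Joral Prefecture is on standard time, UTC+08:00.
05:45 Joral Prefecture − 8h = 21:45 UTC (rolling into the previous day, 2 March 2022).
1 October 2021 is a Friday, so the first Monday is October 4 and the fourth is October 25.
1 April 2022 is a Friday, so the first Sunday is April 3 and the second is April 10.
At the standard offset (UTC+03:00), 21:45 UTC + 3h = 00:45 Solan Territory standard time (rolling into the next day, 3 March 2022).
Daylight saving runs 25 October 2021 – 10 April 2022; the standard-time date in Solan Territory, March 3, 2022, is inside that window, so Solan Territory is at UTC+04:00.
21:45 UTC + 4h = 01:45 Solan Territory (rolling into the next day, 3 March 2022).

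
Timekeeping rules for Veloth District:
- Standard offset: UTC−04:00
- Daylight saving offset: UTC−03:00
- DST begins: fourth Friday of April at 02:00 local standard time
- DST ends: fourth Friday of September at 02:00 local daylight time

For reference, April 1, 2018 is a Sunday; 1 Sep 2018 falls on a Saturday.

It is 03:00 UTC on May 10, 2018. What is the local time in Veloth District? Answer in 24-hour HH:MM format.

1 April 2018 is a Sunday, so the first Friday is April 6 and the fourth is April 27.
1 September 2018 is a Saturday, so the first Friday is September 7 and the fourth is September 28.
At the standard offset (UTC−04:00), 03:00 UTC − 4h = 23:00 Veloth District standard time (rolling into the previous day, 9 May 2018).
The standard-time date in Veloth District, May 9, 2018, lies within the daylight-saving period (27 April – 28 September), so Veloth District is on daylight time, UTC−03:00.
03:00 UTC − 3h = 00:00 local.

00:00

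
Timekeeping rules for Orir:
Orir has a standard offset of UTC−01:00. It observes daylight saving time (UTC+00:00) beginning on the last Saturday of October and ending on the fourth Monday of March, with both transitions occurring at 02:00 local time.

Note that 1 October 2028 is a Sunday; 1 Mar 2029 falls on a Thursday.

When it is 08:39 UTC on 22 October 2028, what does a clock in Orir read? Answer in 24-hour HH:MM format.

07:39

1 October 2028 is a Sunday, so Saturdays fall on 7, 14, 21, 28; the last is October 28.
1 March 2029 is a Thursday, so the first Monday is March 5 and the fourth is March 26.
At the standard offset (UTC−01:00), 08:39 UTC − 1h = 07:39 Orir standard time.
Daylight saving runs 28 October 2028 – 26 March 2029; the standard-time date in Orir, 22 October 2028, is outside that window, so Orir is on standard time at UTC−01:00.
08:39 UTC − 1h = 07:39 local.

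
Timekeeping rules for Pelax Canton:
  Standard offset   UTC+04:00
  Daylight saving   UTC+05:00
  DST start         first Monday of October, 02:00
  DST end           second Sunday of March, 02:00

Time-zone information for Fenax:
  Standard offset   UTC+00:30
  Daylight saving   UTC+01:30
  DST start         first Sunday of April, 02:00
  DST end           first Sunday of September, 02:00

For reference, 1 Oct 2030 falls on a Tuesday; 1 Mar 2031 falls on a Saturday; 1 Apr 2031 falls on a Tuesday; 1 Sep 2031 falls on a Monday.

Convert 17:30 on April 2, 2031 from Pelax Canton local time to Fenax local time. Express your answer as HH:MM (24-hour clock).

14:00

1 October 2030 is a Tuesday, so the first Monday is October 7.
1 March 2031 is a Saturday, so the first Sunday is March 2 and the second is March 9.
April 2, 2031 does not fall between 7 October 2030 and 9 March 2031, so daylight saving is not in effect and Pelax Canton is at UTC+04:00.
17:30 Pelax Canton − 4h = 13:30 UTC.
1 April 2031 is a Tuesday, so the first Sunday is April 6.
1 September 2031 is a Monday, so the first Sunday is September 7.
At the standard offset (UTC+00:30), 13:30 UTC + 0h30m = 14:00 Fenax standard time.
The standard-time date in Fenax, April 2, 2031, is outside the daylight-saving period (6 April – 7 September), so Fenax is on standard time, UTC+00:30.
13:30 UTC + 0h30m = 14:00 Fenax.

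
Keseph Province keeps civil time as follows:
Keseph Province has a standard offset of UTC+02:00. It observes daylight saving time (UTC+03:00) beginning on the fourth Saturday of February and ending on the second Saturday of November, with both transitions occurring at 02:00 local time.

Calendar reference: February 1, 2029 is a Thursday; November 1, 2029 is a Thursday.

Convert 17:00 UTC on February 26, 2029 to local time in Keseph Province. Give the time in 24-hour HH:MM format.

20:00

1 February 2029 is a Thursday, so the first Saturday is February 3 and the fourth is February 24.
1 November 2029 is a Thursday, so the first Saturday is November 3 and the second is November 10.
At the standard offset (UTC+02:00), 17:00 UTC + 2h = 19:00 Keseph Province standard time.
Daylight saving runs 24 February – 10 November; the standard-time date in Keseph Province, February 26, 2029, is inside that window, so Keseph Province is at UTC+03:00.
17:00 UTC + 3h = 20:00 local.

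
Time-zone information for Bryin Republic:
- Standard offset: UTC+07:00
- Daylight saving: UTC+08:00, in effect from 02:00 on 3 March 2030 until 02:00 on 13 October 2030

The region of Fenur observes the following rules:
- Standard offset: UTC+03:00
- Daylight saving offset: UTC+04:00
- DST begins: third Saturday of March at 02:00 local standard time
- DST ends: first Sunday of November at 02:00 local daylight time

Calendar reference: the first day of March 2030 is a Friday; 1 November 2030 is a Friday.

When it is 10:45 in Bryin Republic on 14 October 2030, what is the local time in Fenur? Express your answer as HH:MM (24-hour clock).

14 October 2030 does not fall between 3 March and 13 October, so daylight saving is not in effect and Bryin Republic is at UTC+07:00.
10:45 Bryin Republic − 7h = 03:45 UTC.
1 March 2030 is a Friday, so the first Saturday is March 2 and the third is March 16.
1 November 2030 is a Friday, so the first Sunday is November 3.
At the standard offset (UTC+03:00), 03:45 UTC + 3h = 06:45 Fenur standard time.
The standard-time date in Fenur, 14 October 2030, lies within the daylight-saving period (16 March – 3 November), so Fenur is on daylight time, UTC+04:00.
03:45 UTC + 4h = 07:45 Fenur.

07:45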